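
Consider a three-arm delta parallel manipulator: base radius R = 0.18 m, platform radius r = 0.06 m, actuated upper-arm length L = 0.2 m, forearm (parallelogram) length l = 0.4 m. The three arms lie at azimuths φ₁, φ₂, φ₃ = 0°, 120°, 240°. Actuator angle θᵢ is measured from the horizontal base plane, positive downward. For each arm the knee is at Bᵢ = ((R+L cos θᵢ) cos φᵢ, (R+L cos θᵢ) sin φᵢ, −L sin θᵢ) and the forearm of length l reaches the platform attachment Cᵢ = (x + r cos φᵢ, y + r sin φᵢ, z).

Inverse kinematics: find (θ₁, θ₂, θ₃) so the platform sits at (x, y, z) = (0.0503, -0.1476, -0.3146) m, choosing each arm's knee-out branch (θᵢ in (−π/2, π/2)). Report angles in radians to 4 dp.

rotate P by −φ1: (0.0503, -0.1476, -0.3146)
  e−x'=0.0697;  (l²−L²−(e−x')²−y'²−z²)/2L = -0.0140
  √(A²+B²)=0.3222;  θ1 = -1.3528+1.6144 ≈ 0.2616
φ2=120.0° → target in arm frame (-0.1530, 0.0302)
  e−x'=0.2730;  (l²−L²−(e−x')²−y'²−z²)/2L = -0.1360
  √(A²+B²)=0.4165;  θ2 = -0.8561+1.9034 ≈ 1.0473
rotate P by −φ3: (0.1027, 0.1174, -0.3146)
  A=0.0173, B=-0.3146, C=(l²−L²−A²−y'²−z²)/(2L)=0.0174
  γ=atan2(-0.3146,0.0173)=-1.5158;  ψ=arccos(0.0552)=1.5156;  θ3=γ+ψ≈-0.0002

θ₁ = 0.2616, θ₂ = 1.0473, θ₃ = -0.0002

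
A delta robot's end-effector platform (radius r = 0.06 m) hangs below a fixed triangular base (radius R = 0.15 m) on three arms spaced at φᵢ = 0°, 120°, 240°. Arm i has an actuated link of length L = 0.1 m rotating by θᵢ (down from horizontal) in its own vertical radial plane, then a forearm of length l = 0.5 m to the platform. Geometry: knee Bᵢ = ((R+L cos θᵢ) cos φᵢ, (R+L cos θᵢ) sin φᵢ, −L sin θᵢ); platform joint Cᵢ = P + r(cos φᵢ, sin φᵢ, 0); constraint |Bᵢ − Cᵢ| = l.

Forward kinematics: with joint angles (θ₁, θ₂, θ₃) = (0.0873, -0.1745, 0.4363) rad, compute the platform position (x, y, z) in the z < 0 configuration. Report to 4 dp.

(0.0089, 0.0893, -0.4663)

φ1=0.0°: virtual centre (0.1896, 0.0000, -0.0087), radius l
arm 2 at φ=120.0°: ρ2 = 0.1885;  S2 = (-0.0942, 0.1632, 0.0174)
arm 3 at φ=240.0°: ρ3 = 0.1806;  S3 = (-0.0903, -0.1564, -0.0423)
|S₂|²−|S₁|² = -0.0002;  |S₃|²−|S₁|² = -0.0016
linear system: -0.5677x+0.3265y = -0.0002−0.0522z; -0.5599x+-0.3129y = -0.0016−-0.0671z
Cramer: x(z) = 0.0016-0.0155z;  y(z) = 0.0022-0.1867z
quadratic in z: (1.0351)z²+(0.0224)z+(-0.2146)=0, √Δ=0.9428 → z ∈ {-0.4663, 0.4446}; z = -0.4663 (taking z<0)
x = 0.0089, y = 0.0893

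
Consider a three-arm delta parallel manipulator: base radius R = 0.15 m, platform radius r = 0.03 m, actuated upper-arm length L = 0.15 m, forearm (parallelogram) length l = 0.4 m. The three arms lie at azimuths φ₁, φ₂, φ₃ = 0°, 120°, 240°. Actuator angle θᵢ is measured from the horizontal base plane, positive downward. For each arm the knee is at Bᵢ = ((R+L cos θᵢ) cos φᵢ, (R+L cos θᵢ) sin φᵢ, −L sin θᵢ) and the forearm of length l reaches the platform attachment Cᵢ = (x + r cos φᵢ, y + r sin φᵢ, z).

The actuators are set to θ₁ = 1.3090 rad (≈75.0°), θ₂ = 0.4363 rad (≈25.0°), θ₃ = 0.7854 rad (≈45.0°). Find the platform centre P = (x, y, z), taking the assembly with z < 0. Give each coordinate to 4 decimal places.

arm 1 at φ=0.0°: e+L cos θ1 = 0.1588;  O1 = (0.1588, 0.0000, -0.1449)
arm 2 at φ=120.0°: e+L cos θ2 = 0.2559;  O2 = (-0.1280, 0.2217, -0.0634)
O3 = (0.2261·cos240.0°, 0.2261·sin240.0°, -0.1061) = (-0.1130, -0.1958, -0.1061)
|O₂|²−|O₁|² = 0.0233;  |O₃|²−|O₁|² = 0.0161
plane₁₂: -0.5736x+0.4433y+0.1630z = 0.0233
det = 0.4656;  x = -0.0350+0.2110z,  y = 0.0073+-0.0947z
sphere 1 gives Az²+Bz+C=0 with A=1.0535, B=0.2066, C=-0.1014;  B²−4AC=0.4700;  roots -0.4234, 0.2273;  negative root z = -0.4234
x = -0.1243, y = 0.0474

(-0.1243, 0.0474, -0.4234)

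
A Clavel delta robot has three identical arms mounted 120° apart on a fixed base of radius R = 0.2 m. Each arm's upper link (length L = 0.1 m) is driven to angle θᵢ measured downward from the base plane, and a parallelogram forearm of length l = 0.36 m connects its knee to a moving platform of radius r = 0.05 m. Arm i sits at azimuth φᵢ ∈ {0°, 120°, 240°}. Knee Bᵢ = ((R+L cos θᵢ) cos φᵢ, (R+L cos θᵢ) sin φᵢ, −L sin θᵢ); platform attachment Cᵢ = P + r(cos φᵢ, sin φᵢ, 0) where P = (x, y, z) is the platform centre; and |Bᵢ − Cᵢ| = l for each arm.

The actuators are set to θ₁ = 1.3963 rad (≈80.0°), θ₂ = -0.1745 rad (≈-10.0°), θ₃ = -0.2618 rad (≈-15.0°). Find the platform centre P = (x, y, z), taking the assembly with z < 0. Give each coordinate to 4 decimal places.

(-0.1511, -0.0050, -0.2662)

φ1=0.0°: virtual centre (0.1674, 0.0000, -0.0985), radius l
arm 2 at φ=120.0°: e+L cos θ2 = 0.2485;  S2 = (-0.1242, 0.2152, 0.0174)
S3 = (0.2466·cos240.0°, 0.2466·sin240.0°, 0.0259) = (-0.1233, -0.2136, 0.0259)
|S₂|²−|S₁|² = 0.0243;  |S₃|²−|S₁|² = 0.0238
[-0.5832 0.4304 0.2317]·P = 0.0243;  [-0.5813 -0.4271 0.2487]·P = 0.0238
Cramer: x(z) = -0.0413+0.4126z;  y(z) = 0.0006+0.0208z
sphere 1 gives Az²+Bz+C=0 with A=1.1707, B=0.0248, C=-0.0764;  B²−4AC=0.3582;  roots -0.2662, 0.2450;  negative root z = -0.2662
x = -0.1511, y = -0.0050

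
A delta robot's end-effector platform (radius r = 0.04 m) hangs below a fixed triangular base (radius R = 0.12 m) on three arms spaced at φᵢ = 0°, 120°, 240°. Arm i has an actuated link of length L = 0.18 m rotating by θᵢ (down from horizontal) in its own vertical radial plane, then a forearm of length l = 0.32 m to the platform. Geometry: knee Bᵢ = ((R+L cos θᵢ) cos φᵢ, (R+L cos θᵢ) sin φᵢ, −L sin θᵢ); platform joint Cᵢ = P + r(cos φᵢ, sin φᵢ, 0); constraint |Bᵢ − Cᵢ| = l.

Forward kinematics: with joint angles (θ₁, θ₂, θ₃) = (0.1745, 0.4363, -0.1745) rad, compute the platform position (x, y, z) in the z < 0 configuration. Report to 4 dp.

O1 = (0.2573·cos0.0°, 0.2573·sin0.0°, -0.0313) = (0.2573, 0.0000, -0.0313)
φ2=120.0°: virtual centre (-0.1216, 0.2106, -0.0761), radius l
arm 3 at φ=240.0°: (R−r)+L cos θ3 = 0.2573;  O3 = (-0.1286, -0.2228, 0.0313)
eliminate P² terms by subtracting sphere 1 from 2 and 3
linear system: -0.7577x+0.4211y = -0.0023−-0.0896z; -0.7718x+-0.4456y = 0.0000−0.1250z
Cramer: x(z) = 0.0015+0.0192z;  y(z) = -0.0026+0.2473z
sphere 1 gives Az²+Bz+C=0 with A=1.0615, B=0.0514, C=-0.0360;  B²−4AC=0.1555;  roots -0.2100, 0.1616;  negative root z = -0.2100
x = -0.0025, y = -0.0546

(-0.0025, -0.0546, -0.2100)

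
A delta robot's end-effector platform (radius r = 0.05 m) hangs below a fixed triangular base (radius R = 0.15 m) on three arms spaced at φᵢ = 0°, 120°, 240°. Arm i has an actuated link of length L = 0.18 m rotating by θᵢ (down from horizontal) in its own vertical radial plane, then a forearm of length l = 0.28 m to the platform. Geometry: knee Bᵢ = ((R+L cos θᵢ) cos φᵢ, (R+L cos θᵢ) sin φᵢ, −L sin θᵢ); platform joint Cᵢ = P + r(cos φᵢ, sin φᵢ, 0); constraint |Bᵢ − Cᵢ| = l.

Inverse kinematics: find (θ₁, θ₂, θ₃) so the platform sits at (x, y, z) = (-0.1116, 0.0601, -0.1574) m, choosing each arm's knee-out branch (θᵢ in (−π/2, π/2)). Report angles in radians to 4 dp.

arm 1 (φ=0.0°): x'=-0.1116, y'=0.0601
  A=0.2116, B=-0.1574, C=(l²−L²−A²−y'²−z²)/(2L)=-0.0754
  γ=atan2(-0.1574,0.2116)=-0.6396;  ψ=arccos(-0.2861)=1.8609;  θ1=γ+ψ≈1.2214
arm 2 (φ=120.0°): x'=0.1078, y'=0.0666
  A cos θ + B sin θ = C:  -0.0078·cos θ + -0.1574·sin θ = 0.0465
  θ2 = atan2(B,A) + arccos(C/0.1576) = -0.3491
rotate P by −φ3: (0.0038, -0.1267, -0.1574)
  A cos θ + B sin θ = C:  0.0962·cos θ + -0.1574·sin θ = -0.0114
  γ=atan2(-0.1574,0.0962)=-1.0220;  ψ=arccos(-0.0616)=1.6324;  θ3=γ+ψ≈0.6105

θ₁ = 1.2214, θ₂ = -0.3491, θ₃ = 0.6105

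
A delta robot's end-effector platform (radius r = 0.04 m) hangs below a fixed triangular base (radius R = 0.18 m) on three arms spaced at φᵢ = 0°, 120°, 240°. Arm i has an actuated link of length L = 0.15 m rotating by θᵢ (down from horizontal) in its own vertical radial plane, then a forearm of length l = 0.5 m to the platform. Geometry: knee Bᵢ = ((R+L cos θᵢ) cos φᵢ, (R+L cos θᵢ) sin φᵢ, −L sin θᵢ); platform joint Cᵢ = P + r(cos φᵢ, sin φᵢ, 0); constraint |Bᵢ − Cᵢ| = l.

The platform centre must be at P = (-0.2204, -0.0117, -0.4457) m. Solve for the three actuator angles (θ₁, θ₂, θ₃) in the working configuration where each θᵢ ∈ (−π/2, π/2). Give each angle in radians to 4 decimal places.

φ1=0.0° → target in arm frame (-0.2204, -0.0117)
  A cos θ + B sin θ = C:  0.3604·cos θ + -0.4457·sin θ = -0.3372
  θ1 = atan2(B,A) + arccos(C/0.5732) = 1.3090
arm 2 (φ=120.0°): x'=0.1001, y'=0.1967
  A cos θ + B sin θ = C:  0.0399·cos θ + -0.4457·sin θ = -0.0381
  √(A²+B²)=0.4475;  θ2 = -1.4814+1.6561 ≈ 0.1747
arm 3 (φ=240.0°): x'=0.1203, y'=-0.1850
  A cos θ + B sin θ = C:  0.0197·cos θ + -0.4457·sin θ = -0.0192
  θ3 = atan2(B,A) + arccos(C/0.4461) = 0.0872

θ₁ = 1.3090, θ₂ = 0.1747, θ₃ = 0.0872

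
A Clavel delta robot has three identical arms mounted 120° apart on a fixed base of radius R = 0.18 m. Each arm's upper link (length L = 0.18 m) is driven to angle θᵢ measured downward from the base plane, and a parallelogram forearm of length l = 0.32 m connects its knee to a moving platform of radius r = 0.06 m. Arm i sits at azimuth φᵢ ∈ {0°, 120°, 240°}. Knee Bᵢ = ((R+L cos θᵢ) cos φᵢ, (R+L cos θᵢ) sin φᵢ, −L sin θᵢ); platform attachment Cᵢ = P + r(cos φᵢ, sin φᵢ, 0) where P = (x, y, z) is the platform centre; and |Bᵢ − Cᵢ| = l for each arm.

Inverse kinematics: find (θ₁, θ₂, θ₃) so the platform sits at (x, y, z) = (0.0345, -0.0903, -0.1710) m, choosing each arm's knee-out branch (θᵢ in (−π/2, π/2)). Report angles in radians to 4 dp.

φ1=0.0° → target in arm frame (0.0345, -0.0903)
  A cos θ + B sin θ = C:  0.0855·cos θ + -0.1710·sin θ = 0.0703
  γ=atan2(-0.1710,0.0855)=-1.1071;  ψ=arccos(0.3675)=1.1945;  θ1=γ+ψ≈0.0873
arm 2 (φ=120.0°): x'=-0.0955, y'=0.0153
  A cos θ + B sin θ = C:  0.2155·cos θ + -0.1710·sin θ = -0.0164
  γ=atan2(-0.1710,0.2155)=-0.6709;  ψ=arccos(-0.0595)=1.6304;  θ2=γ+ψ≈0.9595
φ3=240.0° → target in arm frame (0.0610, 0.0750)
  A cos θ + B sin θ = C:  0.0590·cos θ + -0.1710·sin θ = 0.0879
  γ=atan2(-0.1710,0.0590)=-1.2383;  ψ=arccos(0.4859)=1.0634;  θ3=γ+ψ≈-0.1749

θ₁ = 0.0873, θ₂ = 0.9595, θ₃ = -0.1749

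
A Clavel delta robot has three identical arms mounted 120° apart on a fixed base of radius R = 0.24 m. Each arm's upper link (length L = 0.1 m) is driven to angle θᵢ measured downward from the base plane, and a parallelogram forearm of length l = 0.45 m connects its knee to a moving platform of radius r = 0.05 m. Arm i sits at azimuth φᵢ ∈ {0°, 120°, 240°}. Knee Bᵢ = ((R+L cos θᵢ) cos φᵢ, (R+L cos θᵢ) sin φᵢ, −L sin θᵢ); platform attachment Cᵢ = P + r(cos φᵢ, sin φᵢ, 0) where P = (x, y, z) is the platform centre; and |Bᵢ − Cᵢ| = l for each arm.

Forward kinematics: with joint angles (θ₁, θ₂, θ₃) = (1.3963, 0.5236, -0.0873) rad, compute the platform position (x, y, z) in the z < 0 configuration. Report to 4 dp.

φ1=0.0°: virtual centre (0.2074, 0.0000, -0.0985), radius l
arm 2 at φ=120.0°: (R−r)+L cos θ2 = 0.2766;  centre 2 = (-0.1383, 0.2395, -0.0500)
φ3=240.0°: virtual centre (-0.1448, -0.2508, 0.0087), radius l
eliminate P² terms by subtracting sphere 1 from 2 and 3
linear system: -0.6913x+0.4791y = 0.0263−0.0970z; -0.7043x+-0.5016y = 0.0313−0.2144z
Cramer: x(z) = -0.0412+0.2212z;  y(z) = -0.0045+0.1168z
into |P−centre ₁|² = l²: 1.0626z² + 0.0860z + -0.1310 = 0;  Δ = 0.5642;  z = -0.3939 or 0.3130 → z<0 root = -0.3939
x = -0.1283, y = -0.0505

(-0.1283, -0.0505, -0.3939)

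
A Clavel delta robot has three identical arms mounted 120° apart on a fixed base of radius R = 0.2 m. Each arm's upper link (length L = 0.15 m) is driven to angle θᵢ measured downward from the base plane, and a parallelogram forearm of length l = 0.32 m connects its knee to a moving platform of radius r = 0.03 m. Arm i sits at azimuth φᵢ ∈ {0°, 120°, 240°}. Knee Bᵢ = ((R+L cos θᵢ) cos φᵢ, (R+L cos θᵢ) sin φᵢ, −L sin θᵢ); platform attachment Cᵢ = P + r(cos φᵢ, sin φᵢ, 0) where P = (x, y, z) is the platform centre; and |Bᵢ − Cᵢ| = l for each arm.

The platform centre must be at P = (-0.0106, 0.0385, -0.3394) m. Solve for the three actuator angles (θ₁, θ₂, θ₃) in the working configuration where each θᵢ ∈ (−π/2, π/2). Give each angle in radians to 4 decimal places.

arm 1 (φ=0.0°): x'=-0.0106, y'=0.0385
  A cos θ + B sin θ = C:  0.1806·cos θ + -0.3394·sin θ = -0.2313
  θ1 = atan2(B,A) + arccos(C/0.3845) = 1.1346
φ2=120.0° → target in arm frame (0.0386, -0.0101)
  A cos θ + B sin θ = C:  0.1314·cos θ + -0.3394·sin θ = -0.1755
  √(A²+B²)=0.3639;  θ2 = -1.2015+2.0740 ≈ 0.8725
arm 3 (φ=240.0°): x'=-0.0280, y'=-0.0284
  A cos θ + B sin θ = C:  0.1980·cos θ + -0.3394·sin θ = -0.2511
  γ=atan2(-0.3394,0.1980)=-1.0426;  ψ=arccos(-0.6389)=2.2639;  θ3=γ+ψ≈1.2213

θ₁ = 1.1346, θ₂ = 0.8725, θ₃ = 1.2213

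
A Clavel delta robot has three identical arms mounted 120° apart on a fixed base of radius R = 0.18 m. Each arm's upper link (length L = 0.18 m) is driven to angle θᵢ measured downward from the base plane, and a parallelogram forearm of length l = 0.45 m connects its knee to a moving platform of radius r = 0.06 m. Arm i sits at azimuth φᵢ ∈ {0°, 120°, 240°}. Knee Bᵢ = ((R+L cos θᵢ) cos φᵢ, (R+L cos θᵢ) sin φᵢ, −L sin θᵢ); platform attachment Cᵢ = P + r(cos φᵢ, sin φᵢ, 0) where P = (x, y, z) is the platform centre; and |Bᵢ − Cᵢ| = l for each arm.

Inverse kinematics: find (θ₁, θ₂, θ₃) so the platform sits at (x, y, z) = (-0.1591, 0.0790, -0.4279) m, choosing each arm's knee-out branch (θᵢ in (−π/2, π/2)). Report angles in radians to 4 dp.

θ₁ = 1.1344, θ₂ = 0.0872, θ₃ = 0.6111

rotate P by −φ1: (-0.1591, 0.0790, -0.4279)
  A cos θ + B sin θ = C:  0.2791·cos θ + -0.4279·sin θ = -0.2698
  θ1 = atan2(B,A) + arccos(C/0.5109) = 1.1344
φ2=120.0° → target in arm frame (0.1480, 0.0983)
  A cos θ + B sin θ = C:  -0.0280·cos θ + -0.4279·sin θ = -0.0651
  √(A²+B²)=0.4288;  θ2 = -1.6361+1.7232 ≈ 0.0872
arm 3 (φ=240.0°): x'=0.0111, y'=-0.1773
  A cos θ + B sin θ = C:  0.1089·cos θ + -0.4279·sin θ = -0.1563
  γ=atan2(-0.4279,0.1089)=-1.3217;  ψ=arccos(-0.3541)=1.9327;  θ3=γ+ψ≈0.6111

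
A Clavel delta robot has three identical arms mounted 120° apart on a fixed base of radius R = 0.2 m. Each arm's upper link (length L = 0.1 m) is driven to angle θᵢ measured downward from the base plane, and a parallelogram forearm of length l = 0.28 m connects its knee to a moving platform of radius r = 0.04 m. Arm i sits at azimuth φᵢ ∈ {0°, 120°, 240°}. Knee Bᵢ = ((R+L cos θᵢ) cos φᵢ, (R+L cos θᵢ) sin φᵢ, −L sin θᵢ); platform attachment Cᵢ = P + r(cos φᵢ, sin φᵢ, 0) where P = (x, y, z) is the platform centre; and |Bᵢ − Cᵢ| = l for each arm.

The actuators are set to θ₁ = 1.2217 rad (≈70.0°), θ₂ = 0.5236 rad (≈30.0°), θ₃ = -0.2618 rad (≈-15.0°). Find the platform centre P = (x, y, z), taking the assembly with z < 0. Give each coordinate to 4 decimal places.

arm 1 at φ=0.0°: (R−r)+L cos θ1 = 0.1942;  O1 = (0.1942, 0.0000, -0.0940)
arm 2 at φ=120.0°: (R−r)+L cos θ2 = 0.2466;  O2 = (-0.1233, 0.2136, -0.0500)
O3 = (0.2566·cos240.0°, 0.2566·sin240.0°, 0.0259) = (-0.1283, -0.2222, 0.0259)
subtract pairs → two planes through P
plane₁₂: -0.6350x+0.4271y+0.0879z = 0.0168
Cramer: x(z) = -0.0287+0.2536z;  y(z) = -0.0033+0.1712z
sphere 1 gives Az²+Bz+C=0 with A=1.0937, B=0.0737, C=-0.0199;  B²−4AC=0.0925;  roots -0.1727, 0.1053;  negative root z = -0.1727
x = -0.0725, y = -0.0329

(-0.0725, -0.0329, -0.1727)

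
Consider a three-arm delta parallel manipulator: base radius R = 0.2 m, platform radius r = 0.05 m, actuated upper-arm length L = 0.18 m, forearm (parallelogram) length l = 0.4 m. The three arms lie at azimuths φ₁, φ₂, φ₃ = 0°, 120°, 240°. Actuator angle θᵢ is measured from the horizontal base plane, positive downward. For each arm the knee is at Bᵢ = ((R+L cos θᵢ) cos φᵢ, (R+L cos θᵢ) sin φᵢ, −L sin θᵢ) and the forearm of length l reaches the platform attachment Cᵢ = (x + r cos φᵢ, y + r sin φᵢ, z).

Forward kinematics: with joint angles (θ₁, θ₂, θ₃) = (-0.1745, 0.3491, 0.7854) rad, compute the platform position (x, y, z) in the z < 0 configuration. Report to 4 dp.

O1 = (0.3273·cos0.0°, 0.3273·sin0.0°, 0.0313) = (0.3273, 0.0000, 0.0313)
arm 2 at φ=120.0°: ρ2 = 0.3191;  O2 = (-0.1596, 0.2764, -0.0616)
φ3=240.0°: virtual centre (-0.1386, -0.2401, -0.1273), radius l
subtract pairs → two planes through P
linear system: -0.9737x+0.5528y = -0.0024−-0.1856z; -0.9318x+-0.4803y = -0.0150−-0.3171z
det = 0.9827;  x = 0.0096+-0.2691z,  y = 0.0125+-0.1381z
quadratic in z: (1.0915)z²+(0.1050)z+(-0.0580)=0, √Δ=0.5139 → z ∈ {-0.2835, 0.1873}; z = -0.2835 (taking z<0)
x = 0.0859, y = 0.0517

(0.0859, 0.0517, -0.2835)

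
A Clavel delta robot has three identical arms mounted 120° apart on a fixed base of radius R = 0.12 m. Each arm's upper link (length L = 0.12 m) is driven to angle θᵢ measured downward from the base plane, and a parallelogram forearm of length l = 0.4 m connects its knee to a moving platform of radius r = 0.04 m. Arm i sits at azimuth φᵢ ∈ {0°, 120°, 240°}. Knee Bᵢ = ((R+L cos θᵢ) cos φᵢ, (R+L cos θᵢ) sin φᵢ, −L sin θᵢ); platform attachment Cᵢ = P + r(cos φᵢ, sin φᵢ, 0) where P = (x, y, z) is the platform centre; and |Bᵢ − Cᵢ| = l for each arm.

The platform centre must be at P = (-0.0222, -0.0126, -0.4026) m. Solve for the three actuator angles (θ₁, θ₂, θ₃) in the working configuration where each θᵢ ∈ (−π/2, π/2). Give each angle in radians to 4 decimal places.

θ₁ = 0.5238, θ₂ = 0.4367, θ₃ = 0.3496

φ1=0.0° → target in arm frame (-0.0222, -0.0126)
  A cos θ + B sin θ = C:  0.1022·cos θ + -0.4026·sin θ = -0.1129
  √(A²+B²)=0.4154;  θ1 = -1.3222+1.8460 ≈ 0.5238
φ2=120.0° → target in arm frame (0.0002, 0.0255)
  e−x'=0.0798;  (l²−L²−(e−x')²−y'²−z²)/2L = -0.0980
  γ=atan2(-0.4026,0.0798)=-1.3751;  ψ=arccos(-0.2387)=1.8118;  θ2=γ+ψ≈0.4367
φ3=240.0° → target in arm frame (0.0220, -0.0129)
  e−x'=0.0580;  (l²−L²−(e−x')²−y'²−z²)/2L = -0.0834
  θ3 = atan2(B,A) + arccos(C/0.4068) = 0.3496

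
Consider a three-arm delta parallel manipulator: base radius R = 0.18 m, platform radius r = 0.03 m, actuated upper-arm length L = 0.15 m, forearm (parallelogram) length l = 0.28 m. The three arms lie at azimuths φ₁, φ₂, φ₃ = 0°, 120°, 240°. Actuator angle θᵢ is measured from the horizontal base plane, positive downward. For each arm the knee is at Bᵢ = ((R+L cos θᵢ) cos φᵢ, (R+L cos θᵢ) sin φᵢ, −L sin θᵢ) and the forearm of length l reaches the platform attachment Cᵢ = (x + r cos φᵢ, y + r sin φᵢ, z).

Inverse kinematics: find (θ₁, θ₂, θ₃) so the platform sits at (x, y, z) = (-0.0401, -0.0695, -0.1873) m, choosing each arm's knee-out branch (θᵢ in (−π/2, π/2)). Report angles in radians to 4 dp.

θ₁ = 1.0472, θ₂ = 1.0475, θ₃ = 0.0873

arm 1 (φ=0.0°): x'=-0.0401, y'=-0.0695
  A cos θ + B sin θ = C:  0.1901·cos θ + -0.1873·sin θ = -0.0672
  γ=atan2(-0.1873,0.1901)=-0.7780;  ψ=arccos(-0.2517)=1.8252;  θ1=γ+ψ≈1.0472
φ2=120.0° → target in arm frame (-0.0401, 0.0695)
  A cos θ + B sin θ = C:  0.1901·cos θ + -0.1873·sin θ = -0.0672
  √(A²+B²)=0.2669;  θ2 = -0.7779+1.8253 ≈ 1.0475
φ3=240.0° → target in arm frame (0.0802, 0.0000)
  e−x'=0.0698;  (l²−L²−(e−x')²−y'²−z²)/2L = 0.0532
  γ=atan2(-0.1873,0.0698)=-1.2143;  ψ=arccos(0.2660)=1.3015;  θ3=γ+ψ≈0.0873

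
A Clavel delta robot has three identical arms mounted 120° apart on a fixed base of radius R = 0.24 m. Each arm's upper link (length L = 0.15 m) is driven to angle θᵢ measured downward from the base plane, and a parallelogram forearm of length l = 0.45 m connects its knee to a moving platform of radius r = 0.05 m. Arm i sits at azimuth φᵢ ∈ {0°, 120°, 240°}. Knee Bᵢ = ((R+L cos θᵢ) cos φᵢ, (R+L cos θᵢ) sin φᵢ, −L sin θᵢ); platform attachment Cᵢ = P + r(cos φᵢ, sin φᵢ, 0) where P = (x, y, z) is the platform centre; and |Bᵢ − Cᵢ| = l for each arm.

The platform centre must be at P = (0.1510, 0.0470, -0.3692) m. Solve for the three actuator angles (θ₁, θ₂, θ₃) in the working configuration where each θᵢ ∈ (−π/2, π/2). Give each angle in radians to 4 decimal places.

arm 1 (φ=0.0°): x'=0.1510, y'=0.0470
  e−x'=0.0390;  (l²−L²−(e−x')²−y'²−z²)/2L = 0.1332
  γ=atan2(-0.3692,0.0390)=-1.4656;  ψ=arccos(0.3588)=1.2038;  θ1=γ+ψ≈-0.2617
φ2=120.0° → target in arm frame (-0.0348, -0.1543)
  e−x'=0.2248;  (l²−L²−(e−x')²−y'²−z²)/2L = -0.1021
  √(A²+B²)=0.4323;  θ2 = -1.0239+1.8093 ≈ 0.7855
arm 3 (φ=240.0°): x'=-0.1162, y'=0.1073
  A=0.3062, B=-0.3692, C=(l²−L²−A²−y'²−z²)/(2L)=-0.2053
  θ3 = atan2(B,A) + arccos(C/0.4797) = 1.1346

θ₁ = -0.2617, θ₂ = 0.7855, θ₃ = 1.1346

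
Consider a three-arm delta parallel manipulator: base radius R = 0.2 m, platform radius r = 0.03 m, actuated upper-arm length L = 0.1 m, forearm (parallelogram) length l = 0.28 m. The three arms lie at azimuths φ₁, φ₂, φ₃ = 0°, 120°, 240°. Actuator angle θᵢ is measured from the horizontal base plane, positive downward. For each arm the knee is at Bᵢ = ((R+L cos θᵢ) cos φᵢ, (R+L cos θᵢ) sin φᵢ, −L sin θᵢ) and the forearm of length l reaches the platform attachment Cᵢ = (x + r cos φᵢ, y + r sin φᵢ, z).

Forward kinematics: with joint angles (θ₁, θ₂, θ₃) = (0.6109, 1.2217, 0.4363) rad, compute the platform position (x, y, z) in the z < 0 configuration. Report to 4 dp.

S1 = (0.2519·cos0.0°, 0.2519·sin0.0°, -0.0574) = (0.2519, 0.0000, -0.0574)
φ2=120.0°: virtual centre (-0.1021, 0.1768, -0.0940), radius l
arm 3 at φ=240.0°: ρ3 = 0.2606;  S3 = (-0.1303, -0.2257, -0.0423)
subtract pairs → two planes through P
plane₁₂: -0.7080x+0.3537y+-0.0732z = -0.0162
Cramer: x(z) = 0.0106-0.0379z;  y(z) = -0.0246+0.1311z
sphere 1 gives Az²+Bz+C=0 with A=1.0186, B=0.1266, C=-0.0163;  B²−4AC=0.0824;  roots -0.2030, 0.0788;  negative root z = -0.2030
x = 0.0183, y = -0.0512

(0.0183, -0.0512, -0.2030)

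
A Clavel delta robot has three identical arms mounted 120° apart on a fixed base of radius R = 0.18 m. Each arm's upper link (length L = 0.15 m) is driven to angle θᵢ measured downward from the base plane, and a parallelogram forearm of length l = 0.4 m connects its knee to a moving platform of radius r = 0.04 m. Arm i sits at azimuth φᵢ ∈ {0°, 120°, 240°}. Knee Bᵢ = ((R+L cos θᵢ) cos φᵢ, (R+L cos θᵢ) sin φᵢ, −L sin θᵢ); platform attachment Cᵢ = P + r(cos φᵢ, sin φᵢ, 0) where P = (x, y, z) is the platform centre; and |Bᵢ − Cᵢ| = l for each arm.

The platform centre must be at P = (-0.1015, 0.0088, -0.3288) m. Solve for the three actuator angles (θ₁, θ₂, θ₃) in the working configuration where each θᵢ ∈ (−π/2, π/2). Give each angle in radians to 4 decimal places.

θ₁ = 0.8728, θ₂ = 0.0877, θ₃ = 0.1746

arm 1 (φ=0.0°): x'=-0.1015, y'=0.0088
  A cos θ + B sin θ = C:  0.2415·cos θ + -0.3288·sin θ = -0.0967
  √(A²+B²)=0.4080;  θ1 = -0.9373+1.8101 ≈ 0.8728
rotate P by −φ2: (0.0584, 0.0835, -0.3288)
  A cos θ + B sin θ = C:  0.0816·cos θ + -0.3288·sin θ = 0.0525
  γ=atan2(-0.3288,0.0816)=-1.3275;  ψ=arccos(0.1550)=1.4152;  θ2=γ+ψ≈0.0877
arm 3 (φ=240.0°): x'=0.0431, y'=-0.0923
  A=0.0969, B=-0.3288, C=(l²−L²−A²−y'²−z²)/(2L)=0.0383
  γ=atan2(-0.3288,0.0969)=-1.2843;  ψ=arccos(0.1117)=1.4589;  θ3=γ+ψ≈0.1746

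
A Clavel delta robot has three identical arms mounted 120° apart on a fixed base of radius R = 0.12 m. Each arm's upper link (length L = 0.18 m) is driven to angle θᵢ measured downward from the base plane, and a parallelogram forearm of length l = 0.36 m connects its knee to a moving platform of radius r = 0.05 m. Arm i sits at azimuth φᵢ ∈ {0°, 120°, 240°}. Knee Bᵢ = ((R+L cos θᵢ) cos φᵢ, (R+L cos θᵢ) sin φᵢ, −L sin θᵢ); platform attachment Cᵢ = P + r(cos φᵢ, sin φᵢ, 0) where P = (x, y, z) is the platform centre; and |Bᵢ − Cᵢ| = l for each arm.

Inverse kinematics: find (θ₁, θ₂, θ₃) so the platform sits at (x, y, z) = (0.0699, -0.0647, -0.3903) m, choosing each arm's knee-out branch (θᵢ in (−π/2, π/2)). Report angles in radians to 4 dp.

rotate P by −φ1: (0.0699, -0.0647, -0.3903)
  e−x'=0.0001;  (l²−L²−(e−x')²−y'²−z²)/2L = -0.1648
  γ=atan2(-0.3903,0.0001)=-1.5705;  ψ=arccos(-0.4222)=2.0066;  θ1=γ+ψ≈0.4361
arm 2 (φ=120.0°): x'=-0.0910, y'=-0.0282
  A=0.1610, B=-0.3903, C=(l²−L²−A²−y'²−z²)/(2L)=-0.2273
  √(A²+B²)=0.4222;  θ2 = -1.1796+2.1394 ≈ 0.9598
rotate P by −φ3: (0.0211, 0.0929, -0.3903)
  e−x'=0.0489;  (l²−L²−(e−x')²−y'²−z²)/2L = -0.1838
  θ3 = atan2(B,A) + arccos(C/0.3934) = 0.6108

θ₁ = 0.4361, θ₂ = 0.9598, θ₃ = 0.6108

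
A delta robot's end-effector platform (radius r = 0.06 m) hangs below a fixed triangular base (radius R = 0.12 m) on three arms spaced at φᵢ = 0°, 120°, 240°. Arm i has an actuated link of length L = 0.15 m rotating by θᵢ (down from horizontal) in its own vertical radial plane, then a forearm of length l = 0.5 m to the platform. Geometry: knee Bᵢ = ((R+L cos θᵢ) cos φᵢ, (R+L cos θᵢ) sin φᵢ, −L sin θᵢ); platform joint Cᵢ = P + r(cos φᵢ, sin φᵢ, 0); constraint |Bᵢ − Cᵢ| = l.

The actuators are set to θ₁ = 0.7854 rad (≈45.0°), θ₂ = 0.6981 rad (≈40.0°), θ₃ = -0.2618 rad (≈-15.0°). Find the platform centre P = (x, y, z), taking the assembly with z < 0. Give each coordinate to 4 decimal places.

arm 1 at φ=0.0°: ρ1 = 0.1661;  O1 = (0.1661, 0.0000, -0.1061)
arm 2 at φ=120.0°: ρ2 = 0.1749;  O2 = (-0.0875, 0.1515, -0.0964)
arm 3 at φ=240.0°: ρ3 = 0.2049;  O3 = (-0.1024, -0.1774, 0.0388)
eliminate P² terms by subtracting sphere 1 from 2 and 3
plane₁₂: -0.5070x+0.3030y+0.0193z = 0.0011
Cramer: x(z) = -0.0052+0.2762z;  y(z) = -0.0052+0.3986z
quadratic in z: (1.2352)z²+(0.1133)z+(-0.2094)=0, √Δ=1.0234 → z ∈ {-0.4602, 0.3684}; z = -0.4602 (taking z<0)
x = -0.1323, y = -0.1886

(-0.1323, -0.1886, -0.4602)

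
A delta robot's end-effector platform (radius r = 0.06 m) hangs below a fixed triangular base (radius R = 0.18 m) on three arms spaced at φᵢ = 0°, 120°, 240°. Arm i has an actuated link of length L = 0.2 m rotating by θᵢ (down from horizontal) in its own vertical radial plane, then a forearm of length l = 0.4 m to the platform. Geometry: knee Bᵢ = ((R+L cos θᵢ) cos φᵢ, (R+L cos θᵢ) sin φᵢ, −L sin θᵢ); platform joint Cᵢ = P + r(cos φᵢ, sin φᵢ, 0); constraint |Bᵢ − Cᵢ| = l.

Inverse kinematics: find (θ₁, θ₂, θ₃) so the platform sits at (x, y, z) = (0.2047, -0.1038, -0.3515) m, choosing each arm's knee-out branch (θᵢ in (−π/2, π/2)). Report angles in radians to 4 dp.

θ₁ = -0.0872, θ₂ = 1.3962, θ₃ = 0.8724

arm 1 (φ=0.0°): x'=0.2047, y'=-0.1038
  e−x'=-0.0847;  (l²−L²−(e−x')²−y'²−z²)/2L = -0.0538
  √(A²+B²)=0.3616;  θ1 = -1.8073+1.7200 ≈ -0.0872
φ2=120.0° → target in arm frame (-0.1922, -0.1254)
  A cos θ + B sin θ = C:  0.3122·cos θ + -0.3515·sin θ = -0.2919
  θ2 = atan2(B,A) + arccos(C/0.4702) = 1.3962
rotate P by −φ3: (-0.0125, 0.2292, -0.3515)
  A=0.1325, B=-0.3515, C=(l²−L²−A²−y'²−z²)/(2L)=-0.1840
  √(A²+B²)=0.3756;  θ3 = -1.2104+2.0828 ≈ 0.8724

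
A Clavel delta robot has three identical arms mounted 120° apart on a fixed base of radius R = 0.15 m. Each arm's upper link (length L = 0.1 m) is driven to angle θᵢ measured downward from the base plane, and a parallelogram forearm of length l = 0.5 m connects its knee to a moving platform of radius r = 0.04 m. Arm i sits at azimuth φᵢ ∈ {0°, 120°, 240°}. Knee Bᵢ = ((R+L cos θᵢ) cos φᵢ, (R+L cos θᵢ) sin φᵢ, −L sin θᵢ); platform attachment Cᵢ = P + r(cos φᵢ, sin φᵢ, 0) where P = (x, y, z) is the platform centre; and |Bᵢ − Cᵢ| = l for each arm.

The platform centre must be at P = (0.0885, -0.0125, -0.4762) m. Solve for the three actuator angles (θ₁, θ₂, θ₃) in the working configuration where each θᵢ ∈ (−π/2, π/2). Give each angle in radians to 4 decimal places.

φ1=0.0° → target in arm frame (0.0885, -0.0125)
  e−x'=0.0215;  (l²−L²−(e−x')²−y'²−z²)/2L = 0.0631
  γ=atan2(-0.4762,0.0215)=-1.5257;  ψ=arccos(0.1323)=1.4381;  θ1=γ+ψ≈-0.0876
rotate P by −φ2: (-0.0551, -0.0704, -0.4762)
  e−x'=0.1651;  (l²−L²−(e−x')²−y'²−z²)/2L = -0.0949
  γ=atan2(-0.4762,0.1651)=-1.2371;  ψ=arccos(-0.1882)=1.7601;  θ2=γ+ψ≈0.5230
arm 3 (φ=240.0°): x'=-0.0334, y'=0.0829
  e−x'=0.1434;  (l²−L²−(e−x')²−y'²−z²)/2L = -0.0710
  √(A²+B²)=0.4973;  θ3 = -1.2783+1.7141 ≈ 0.4359

θ₁ = -0.0876, θ₂ = 0.5230, θ₃ = 0.4359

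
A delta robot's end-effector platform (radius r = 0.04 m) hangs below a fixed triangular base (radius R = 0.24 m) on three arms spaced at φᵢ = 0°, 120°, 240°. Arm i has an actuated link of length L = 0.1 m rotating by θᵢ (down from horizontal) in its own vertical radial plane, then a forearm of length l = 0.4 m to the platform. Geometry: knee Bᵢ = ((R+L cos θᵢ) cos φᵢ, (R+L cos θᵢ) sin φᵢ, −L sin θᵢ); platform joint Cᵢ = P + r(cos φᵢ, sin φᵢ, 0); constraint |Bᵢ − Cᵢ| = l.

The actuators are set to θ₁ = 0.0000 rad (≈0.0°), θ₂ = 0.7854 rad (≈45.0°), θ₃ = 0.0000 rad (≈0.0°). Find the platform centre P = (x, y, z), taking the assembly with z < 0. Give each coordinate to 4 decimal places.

(0.0315, -0.0545, -0.2914)

O1 = (0.3000·cos0.0°, 0.3000·sin0.0°, 0.0000) = (0.3000, 0.0000, 0.0000)
O2 = (0.2707·cos120.0°, 0.2707·sin120.0°, -0.0707) = (-0.1354, 0.2344, -0.0707)
φ3=240.0°: virtual centre (-0.1500, -0.2598, 0.0000), radius l
eliminate P² terms by subtracting sphere 1 from 2 and 3
linear system: -0.8707x+0.4689y = -0.0117−-0.1414z; -0.9000x+-0.5196y = 0.0000−0.0000z
det = 0.8744;  x = 0.0070+-0.0840z,  y = -0.0121+0.1456z
quadratic in z: (1.0282)z²+(0.0457)z+(-0.0740)=0, √Δ=0.5535 → z ∈ {-0.2914, 0.2469}; z = -0.2914 (taking z<0)
x = 0.0315, y = -0.0545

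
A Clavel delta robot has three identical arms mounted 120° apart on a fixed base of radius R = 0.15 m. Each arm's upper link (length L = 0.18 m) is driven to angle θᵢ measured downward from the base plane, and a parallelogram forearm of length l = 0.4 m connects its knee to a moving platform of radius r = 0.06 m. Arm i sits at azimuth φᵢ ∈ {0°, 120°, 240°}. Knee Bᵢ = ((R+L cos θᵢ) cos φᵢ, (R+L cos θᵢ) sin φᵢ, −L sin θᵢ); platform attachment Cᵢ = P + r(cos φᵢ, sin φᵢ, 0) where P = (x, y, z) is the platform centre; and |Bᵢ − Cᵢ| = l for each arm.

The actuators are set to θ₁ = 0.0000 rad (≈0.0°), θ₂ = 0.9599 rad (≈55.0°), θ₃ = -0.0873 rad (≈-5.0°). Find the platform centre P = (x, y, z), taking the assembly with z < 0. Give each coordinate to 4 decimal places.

S1 = (0.2700·cos0.0°, 0.2700·sin0.0°, 0.0000) = (0.2700, 0.0000, 0.0000)
φ2=120.0°: virtual centre (-0.0966, 0.1674, -0.1474), radius l
φ3=240.0°: virtual centre (-0.1347, -0.2332, 0.0157), radius l
|S₂|²−|S₁|² = -0.0138;  |S₃|²−|S₁|² = -0.0001
[-0.7332 0.3347 -0.2949]·P = -0.0138;  [-0.8093 -0.4665 0.0314]·P = -0.0001
det = 0.6129;  x = 0.0106+-0.2073z,  y = -0.0181+0.4269z
quadratic in z: (1.2252)z²+(0.0921)z+(-0.0924)=0, √Δ=0.6791 → z ∈ {-0.3147, 0.2396}; z = -0.3147 (taking z<0)
x = 0.0758, y = -0.1525

(0.0758, -0.1525, -0.3147)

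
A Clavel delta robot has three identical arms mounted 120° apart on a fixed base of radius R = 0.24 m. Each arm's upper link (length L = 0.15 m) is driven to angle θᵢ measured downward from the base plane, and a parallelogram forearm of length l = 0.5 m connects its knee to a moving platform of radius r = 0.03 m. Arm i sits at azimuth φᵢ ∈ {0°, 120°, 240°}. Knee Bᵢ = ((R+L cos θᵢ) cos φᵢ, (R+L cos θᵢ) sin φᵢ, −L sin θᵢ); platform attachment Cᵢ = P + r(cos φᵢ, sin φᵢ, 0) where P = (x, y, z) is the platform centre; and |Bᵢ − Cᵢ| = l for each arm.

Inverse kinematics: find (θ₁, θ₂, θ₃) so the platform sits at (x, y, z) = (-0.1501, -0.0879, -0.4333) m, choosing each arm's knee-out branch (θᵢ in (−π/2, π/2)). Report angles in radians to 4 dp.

arm 1 (φ=0.0°): x'=-0.1501, y'=-0.0879
  A cos θ + B sin θ = C:  0.3601·cos θ + -0.4333·sin θ = -0.3255
  √(A²+B²)=0.5634;  θ1 = -0.8774+2.1867 ≈ 1.3093
φ2=120.0° → target in arm frame (-0.0011, 0.1739)
  e−x'=0.2111;  (l²−L²−(e−x')²−y'²−z²)/2L = -0.1169
  θ2 = atan2(B,A) + arccos(C/0.4820) = 0.6982
arm 3 (φ=240.0°): x'=0.1512, y'=-0.0860
  A cos θ + B sin θ = C:  0.0588·cos θ + -0.4333·sin θ = 0.0963
  θ3 = atan2(B,A) + arccos(C/0.4373) = -0.0871

θ₁ = 1.3093, θ₂ = 0.6982, θ₃ = -0.0871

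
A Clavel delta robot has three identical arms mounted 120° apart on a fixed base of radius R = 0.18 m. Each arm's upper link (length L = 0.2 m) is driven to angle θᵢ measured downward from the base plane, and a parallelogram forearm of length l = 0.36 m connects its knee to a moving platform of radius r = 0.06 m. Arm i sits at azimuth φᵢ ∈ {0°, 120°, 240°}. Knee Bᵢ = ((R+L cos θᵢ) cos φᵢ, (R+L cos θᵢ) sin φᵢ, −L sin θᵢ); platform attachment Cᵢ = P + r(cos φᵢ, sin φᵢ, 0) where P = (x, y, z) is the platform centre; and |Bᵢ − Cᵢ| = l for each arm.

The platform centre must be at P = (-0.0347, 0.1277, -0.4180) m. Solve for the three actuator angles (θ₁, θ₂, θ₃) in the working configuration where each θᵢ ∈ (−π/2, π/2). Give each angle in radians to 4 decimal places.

θ₁ = 1.1343, θ₂ = 0.5234, θ₃ = 1.3089

φ1=0.0° → target in arm frame (-0.0347, 0.1277)
  e−x'=0.1547;  (l²−L²−(e−x')²−y'²−z²)/2L = -0.3134
  γ=atan2(-0.4180,0.1547)=-1.2163;  ψ=arccos(-0.7032)=2.3506;  θ1=γ+ψ≈1.1343
rotate P by −φ2: (0.1279, -0.0338, -0.4180)
  A cos θ + B sin θ = C:  -0.0079·cos θ + -0.4180·sin θ = -0.2158
  θ2 = atan2(B,A) + arccos(C/0.4181) = 0.5234
φ3=240.0° → target in arm frame (-0.0932, -0.0939)
  A cos θ + B sin θ = C:  0.2132·cos θ + -0.4180·sin θ = -0.3485
  θ3 = atan2(B,A) + arccos(C/0.4693) = 1.3089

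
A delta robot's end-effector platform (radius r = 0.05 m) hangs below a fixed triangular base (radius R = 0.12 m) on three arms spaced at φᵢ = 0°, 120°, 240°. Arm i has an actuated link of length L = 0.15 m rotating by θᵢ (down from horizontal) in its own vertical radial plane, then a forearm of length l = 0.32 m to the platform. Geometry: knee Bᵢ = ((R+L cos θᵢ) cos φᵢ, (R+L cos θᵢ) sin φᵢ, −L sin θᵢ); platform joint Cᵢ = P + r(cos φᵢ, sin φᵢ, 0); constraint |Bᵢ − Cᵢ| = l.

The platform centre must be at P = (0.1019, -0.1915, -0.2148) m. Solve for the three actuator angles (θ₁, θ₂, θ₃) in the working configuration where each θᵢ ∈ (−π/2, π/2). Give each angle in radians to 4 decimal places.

θ₁ = -0.0871, θ₂ = 1.3965, θ₃ = -0.1740

rotate P by −φ1: (0.1019, -0.1915, -0.2148)
  e−x'=-0.0319;  (l²−L²−(e−x')²−y'²−z²)/2L = -0.0131
  √(A²+B²)=0.2172;  θ1 = -1.7182+1.6311 ≈ -0.0871
arm 2 (φ=120.0°): x'=-0.2168, y'=0.0075
  A=0.2868, B=-0.2148, C=(l²−L²−A²−y'²−z²)/(2L)=-0.1618
  √(A²+B²)=0.3583;  θ2 = -0.6428+2.0394 ≈ 1.3965
arm 3 (φ=240.0°): x'=0.1149, y'=0.1840
  A cos θ + B sin θ = C:  -0.0449·cos θ + -0.2148·sin θ = -0.0070
  γ=atan2(-0.2148,-0.0449)=-1.7768;  ψ=arccos(-0.0320)=1.6028;  θ3=γ+ψ≈-0.1740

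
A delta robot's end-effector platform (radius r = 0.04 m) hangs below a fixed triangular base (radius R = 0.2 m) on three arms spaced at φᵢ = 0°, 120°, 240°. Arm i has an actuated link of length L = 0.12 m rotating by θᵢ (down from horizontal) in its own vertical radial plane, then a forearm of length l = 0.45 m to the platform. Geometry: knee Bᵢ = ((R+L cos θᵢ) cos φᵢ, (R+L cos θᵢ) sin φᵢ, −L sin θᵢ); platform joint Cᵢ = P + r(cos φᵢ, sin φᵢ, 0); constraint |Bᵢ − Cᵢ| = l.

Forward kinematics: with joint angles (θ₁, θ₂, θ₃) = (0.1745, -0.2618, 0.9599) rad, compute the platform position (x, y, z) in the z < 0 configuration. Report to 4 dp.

S1 = (0.2782·cos0.0°, 0.2782·sin0.0°, -0.0208) = (0.2782, 0.0000, -0.0208)
S2 = (0.2759·cos120.0°, 0.2759·sin120.0°, 0.0311) = (-0.1380, 0.2389, 0.0311)
S3 = (0.2288·cos240.0°, 0.2288·sin240.0°, -0.0983) = (-0.1144, -0.1982, -0.0983)
|S₂|²−|S₁|² = -0.0007;  |S₃|²−|S₁|² = -0.0158
plane₁₂: -0.8323x+0.4779y+0.1038z = -0.0007
Cramer: x(z) = 0.0111-0.0467z;  y(z) = 0.0178-0.2984z
into |P−S₁|² = l²: 1.0912z² + 0.0559z + -0.1304 = 0;  Δ = 0.5724;  z = -0.3723 or 0.3210 → z<0 root = -0.3723
x = 0.0285, y = 0.1289

(0.0285, 0.1289, -0.3723)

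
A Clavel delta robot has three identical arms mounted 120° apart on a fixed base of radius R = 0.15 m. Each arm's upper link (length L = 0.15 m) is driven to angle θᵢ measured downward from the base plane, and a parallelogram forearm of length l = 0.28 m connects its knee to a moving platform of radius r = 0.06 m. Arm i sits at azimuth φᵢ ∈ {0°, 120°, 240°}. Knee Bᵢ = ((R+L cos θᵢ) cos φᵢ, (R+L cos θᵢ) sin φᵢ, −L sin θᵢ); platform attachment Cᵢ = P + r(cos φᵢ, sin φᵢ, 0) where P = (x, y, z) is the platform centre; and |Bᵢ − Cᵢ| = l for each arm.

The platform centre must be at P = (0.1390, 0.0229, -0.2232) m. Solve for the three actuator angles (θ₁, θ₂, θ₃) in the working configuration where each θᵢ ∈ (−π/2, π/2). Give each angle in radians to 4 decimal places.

arm 1 (φ=0.0°): x'=0.1390, y'=0.0229
  A cos θ + B sin θ = C:  -0.0490·cos θ + -0.2232·sin θ = 0.0105
  θ1 = atan2(B,A) + arccos(C/0.2285) = -0.2622
φ2=120.0° → target in arm frame (-0.0497, -0.1318)
  e−x'=0.1397;  (l²−L²−(e−x')²−y'²−z²)/2L = -0.1027
  √(A²+B²)=0.2633;  θ2 = -1.0117+1.9714 ≈ 0.9597
φ3=240.0° → target in arm frame (-0.0893, 0.1089)
  e−x'=0.1793;  (l²−L²−(e−x')²−y'²−z²)/2L = -0.1265
  √(A²+B²)=0.2863;  θ3 = -0.8939+2.0283 ≈ 1.1344

θ₁ = -0.2622, θ₂ = 0.9597, θ₃ = 1.1344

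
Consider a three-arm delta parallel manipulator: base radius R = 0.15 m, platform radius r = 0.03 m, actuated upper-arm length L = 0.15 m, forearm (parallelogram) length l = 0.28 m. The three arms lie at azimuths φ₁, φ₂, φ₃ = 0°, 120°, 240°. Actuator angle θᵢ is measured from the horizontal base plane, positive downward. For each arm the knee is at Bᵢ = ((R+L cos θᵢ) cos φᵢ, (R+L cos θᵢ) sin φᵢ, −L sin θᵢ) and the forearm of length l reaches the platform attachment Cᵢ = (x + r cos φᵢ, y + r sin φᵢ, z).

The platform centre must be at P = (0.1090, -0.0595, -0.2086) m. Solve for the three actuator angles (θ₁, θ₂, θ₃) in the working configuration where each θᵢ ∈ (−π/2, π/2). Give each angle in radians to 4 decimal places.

arm 1 (φ=0.0°): x'=0.1090, y'=-0.0595
  A cos θ + B sin θ = C:  0.0110·cos θ + -0.2086·sin θ = 0.0291
  √(A²+B²)=0.2089;  θ1 = -1.5181+1.4311 ≈ -0.0870
arm 2 (φ=120.0°): x'=-0.1060, y'=-0.0646
  A cos θ + B sin θ = C:  0.2260·cos θ + -0.2086·sin θ = -0.1429
  √(A²+B²)=0.3076;  θ2 = -0.7453+2.0541 ≈ 1.3088
arm 3 (φ=240.0°): x'=-0.0030, y'=0.1241
  A=0.1230, B=-0.2086, C=(l²−L²−A²−y'²−z²)/(2L)=-0.0605
  θ3 = atan2(B,A) + arccos(C/0.2421) = 0.7852

θ₁ = -0.0870, θ₂ = 1.3088, θ₃ = 0.7852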